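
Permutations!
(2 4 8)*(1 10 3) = [0, 10, 4, 1, 8, 5, 6, 7, 2, 9, 3] = (1 10 3)(2 4 8)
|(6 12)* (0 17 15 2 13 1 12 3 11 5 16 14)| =|(0 17 15 2 13 1 12 6 3 11 5 16 14)| =13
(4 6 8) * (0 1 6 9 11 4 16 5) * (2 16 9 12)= (0 1 6 8 9 11 4 12 2 16 5)= [1, 6, 16, 3, 12, 0, 8, 7, 9, 11, 10, 4, 2, 13, 14, 15, 5]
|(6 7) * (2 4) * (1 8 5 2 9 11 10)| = |(1 8 5 2 4 9 11 10)(6 7)| = 8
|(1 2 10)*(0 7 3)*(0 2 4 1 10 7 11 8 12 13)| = 30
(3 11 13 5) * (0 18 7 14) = (0 18 7 14)(3 11 13 5) = [18, 1, 2, 11, 4, 3, 6, 14, 8, 9, 10, 13, 12, 5, 0, 15, 16, 17, 7]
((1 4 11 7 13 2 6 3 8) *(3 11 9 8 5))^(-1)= (1 8 9 4)(2 13 7 11 6)(3 5)= [0, 8, 13, 5, 1, 3, 2, 11, 9, 4, 10, 6, 12, 7]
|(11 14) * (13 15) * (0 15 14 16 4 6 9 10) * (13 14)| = |(0 15 14 11 16 4 6 9 10)| = 9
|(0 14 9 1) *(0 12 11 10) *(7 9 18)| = 9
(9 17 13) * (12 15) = (9 17 13)(12 15) = [0, 1, 2, 3, 4, 5, 6, 7, 8, 17, 10, 11, 15, 9, 14, 12, 16, 13]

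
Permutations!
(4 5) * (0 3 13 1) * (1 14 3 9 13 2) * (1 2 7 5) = (0 9 13 14 3 7 5 4 1) = [9, 0, 2, 7, 1, 4, 6, 5, 8, 13, 10, 11, 12, 14, 3]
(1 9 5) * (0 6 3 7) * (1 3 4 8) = [6, 9, 2, 7, 8, 3, 4, 0, 1, 5] = (0 6 4 8 1 9 5 3 7)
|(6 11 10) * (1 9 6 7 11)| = 3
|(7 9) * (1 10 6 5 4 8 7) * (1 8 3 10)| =15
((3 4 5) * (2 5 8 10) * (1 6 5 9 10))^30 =[0, 1, 2, 3, 4, 5, 6, 7, 8, 9, 10] =(10)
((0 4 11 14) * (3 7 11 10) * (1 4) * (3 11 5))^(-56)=[11, 14, 2, 7, 0, 3, 6, 5, 8, 9, 1, 4, 12, 13, 10]=(0 11 4)(1 14 10)(3 7 5)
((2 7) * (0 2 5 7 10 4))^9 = (0 2 10 4)(5 7) = [2, 1, 10, 3, 0, 7, 6, 5, 8, 9, 4]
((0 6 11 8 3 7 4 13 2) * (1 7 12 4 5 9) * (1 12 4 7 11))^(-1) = [2, 6, 13, 8, 3, 7, 0, 12, 11, 5, 10, 1, 9, 4] = (0 2 13 4 3 8 11 1 6)(5 7 12 9)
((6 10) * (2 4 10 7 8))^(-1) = (2 8 7 6 10 4) = [0, 1, 8, 3, 2, 5, 10, 6, 7, 9, 4]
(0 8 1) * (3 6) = (0 8 1)(3 6) = [8, 0, 2, 6, 4, 5, 3, 7, 1]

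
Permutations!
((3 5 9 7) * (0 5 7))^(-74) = [5, 1, 2, 3, 4, 9, 6, 7, 8, 0] = (0 5 9)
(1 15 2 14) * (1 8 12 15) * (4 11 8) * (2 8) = (2 14 4 11)(8 12 15) = [0, 1, 14, 3, 11, 5, 6, 7, 12, 9, 10, 2, 15, 13, 4, 8]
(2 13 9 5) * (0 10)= (0 10)(2 13 9 5)= [10, 1, 13, 3, 4, 2, 6, 7, 8, 5, 0, 11, 12, 9]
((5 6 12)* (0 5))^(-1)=(0 12 6 5)=[12, 1, 2, 3, 4, 0, 5, 7, 8, 9, 10, 11, 6]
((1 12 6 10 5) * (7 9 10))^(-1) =(1 5 10 9 7 6 12) =[0, 5, 2, 3, 4, 10, 12, 6, 8, 7, 9, 11, 1]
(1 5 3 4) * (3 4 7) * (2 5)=(1 2 5 4)(3 7)=[0, 2, 5, 7, 1, 4, 6, 3]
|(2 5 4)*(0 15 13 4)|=|(0 15 13 4 2 5)|=6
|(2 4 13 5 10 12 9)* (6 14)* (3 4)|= |(2 3 4 13 5 10 12 9)(6 14)|= 8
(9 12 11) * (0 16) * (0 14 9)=(0 16 14 9 12 11)=[16, 1, 2, 3, 4, 5, 6, 7, 8, 12, 10, 0, 11, 13, 9, 15, 14]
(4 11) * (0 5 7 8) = (0 5 7 8)(4 11) = [5, 1, 2, 3, 11, 7, 6, 8, 0, 9, 10, 4]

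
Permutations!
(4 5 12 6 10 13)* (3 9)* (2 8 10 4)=(2 8 10 13)(3 9)(4 5 12 6)=[0, 1, 8, 9, 5, 12, 4, 7, 10, 3, 13, 11, 6, 2]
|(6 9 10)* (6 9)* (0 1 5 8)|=|(0 1 5 8)(9 10)|=4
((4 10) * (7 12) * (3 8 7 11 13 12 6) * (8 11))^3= [0, 1, 2, 12, 10, 5, 13, 11, 3, 9, 4, 8, 6, 7]= (3 12 6 13 7 11 8)(4 10)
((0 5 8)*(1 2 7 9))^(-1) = (0 8 5)(1 9 7 2) = [8, 9, 1, 3, 4, 0, 6, 2, 5, 7]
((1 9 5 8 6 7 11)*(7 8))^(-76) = (1 11 7 5 9) = [0, 11, 2, 3, 4, 9, 6, 5, 8, 1, 10, 7]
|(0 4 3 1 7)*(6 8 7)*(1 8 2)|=15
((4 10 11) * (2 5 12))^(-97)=[0, 1, 12, 3, 11, 2, 6, 7, 8, 9, 4, 10, 5]=(2 12 5)(4 11 10)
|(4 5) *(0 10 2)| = 6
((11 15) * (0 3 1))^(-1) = (0 1 3)(11 15) = [1, 3, 2, 0, 4, 5, 6, 7, 8, 9, 10, 15, 12, 13, 14, 11]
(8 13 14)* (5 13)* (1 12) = (1 12)(5 13 14 8) = [0, 12, 2, 3, 4, 13, 6, 7, 5, 9, 10, 11, 1, 14, 8]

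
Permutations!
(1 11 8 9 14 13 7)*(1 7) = (1 11 8 9 14 13) = [0, 11, 2, 3, 4, 5, 6, 7, 9, 14, 10, 8, 12, 1, 13]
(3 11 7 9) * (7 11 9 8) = (11)(3 9)(7 8) = [0, 1, 2, 9, 4, 5, 6, 8, 7, 3, 10, 11]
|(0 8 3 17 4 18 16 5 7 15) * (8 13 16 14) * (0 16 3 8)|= 28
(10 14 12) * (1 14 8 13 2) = (1 14 12 10 8 13 2) = [0, 14, 1, 3, 4, 5, 6, 7, 13, 9, 8, 11, 10, 2, 12]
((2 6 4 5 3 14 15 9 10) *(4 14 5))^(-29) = (2 6 14 15 9 10)(3 5) = [0, 1, 6, 5, 4, 3, 14, 7, 8, 10, 2, 11, 12, 13, 15, 9]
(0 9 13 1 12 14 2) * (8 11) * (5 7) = (0 9 13 1 12 14 2)(5 7)(8 11) = [9, 12, 0, 3, 4, 7, 6, 5, 11, 13, 10, 8, 14, 1, 2]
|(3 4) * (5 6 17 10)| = 4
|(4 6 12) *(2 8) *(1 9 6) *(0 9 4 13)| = 10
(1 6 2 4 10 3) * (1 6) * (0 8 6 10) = (0 8 6 2 4)(3 10) = [8, 1, 4, 10, 0, 5, 2, 7, 6, 9, 3]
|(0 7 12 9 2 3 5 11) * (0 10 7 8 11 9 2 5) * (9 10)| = |(0 8 11 9 5 10 7 12 2 3)| = 10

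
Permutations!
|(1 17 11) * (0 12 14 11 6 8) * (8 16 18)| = 10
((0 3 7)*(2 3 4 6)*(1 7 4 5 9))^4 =[7, 9, 2, 3, 4, 0, 6, 1, 8, 5] =(0 7 1 9 5)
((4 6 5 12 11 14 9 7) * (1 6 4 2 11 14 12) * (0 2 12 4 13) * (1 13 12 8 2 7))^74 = (0 1 4 7 6 12 8 5 14 2 13 9 11) = [1, 4, 13, 3, 7, 14, 12, 6, 5, 11, 10, 0, 8, 9, 2]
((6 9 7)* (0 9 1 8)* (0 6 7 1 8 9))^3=(1 9)(6 8)=[0, 9, 2, 3, 4, 5, 8, 7, 6, 1]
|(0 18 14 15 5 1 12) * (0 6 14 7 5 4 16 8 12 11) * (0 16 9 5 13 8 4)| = 18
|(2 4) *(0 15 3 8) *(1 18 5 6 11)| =20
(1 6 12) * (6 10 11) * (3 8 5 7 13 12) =(1 10 11 6 3 8 5 7 13 12) =[0, 10, 2, 8, 4, 7, 3, 13, 5, 9, 11, 6, 1, 12]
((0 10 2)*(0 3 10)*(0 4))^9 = (10)(0 4) = [4, 1, 2, 3, 0, 5, 6, 7, 8, 9, 10]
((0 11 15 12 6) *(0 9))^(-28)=(0 15 6)(9 11 12)=[15, 1, 2, 3, 4, 5, 0, 7, 8, 11, 10, 12, 9, 13, 14, 6]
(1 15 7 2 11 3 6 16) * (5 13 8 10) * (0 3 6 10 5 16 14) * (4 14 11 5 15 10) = [3, 10, 5, 4, 14, 13, 11, 2, 15, 9, 16, 6, 12, 8, 0, 7, 1] = (0 3 4 14)(1 10 16)(2 5 13 8 15 7)(6 11)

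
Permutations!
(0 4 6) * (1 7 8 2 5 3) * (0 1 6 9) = (0 4 9)(1 7 8 2 5 3 6) = [4, 7, 5, 6, 9, 3, 1, 8, 2, 0]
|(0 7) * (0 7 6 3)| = 3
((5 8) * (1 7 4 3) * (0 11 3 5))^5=[4, 0, 2, 8, 3, 1, 6, 11, 7, 9, 10, 5]=(0 4 3 8 7 11 5 1)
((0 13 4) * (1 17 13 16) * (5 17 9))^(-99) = (0 17 1 4 5 16 13 9) = [17, 4, 2, 3, 5, 16, 6, 7, 8, 0, 10, 11, 12, 9, 14, 15, 13, 1]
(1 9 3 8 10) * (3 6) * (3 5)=(1 9 6 5 3 8 10)=[0, 9, 2, 8, 4, 3, 5, 7, 10, 6, 1]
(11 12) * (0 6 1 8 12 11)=[6, 8, 2, 3, 4, 5, 1, 7, 12, 9, 10, 11, 0]=(0 6 1 8 12)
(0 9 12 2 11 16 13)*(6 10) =(0 9 12 2 11 16 13)(6 10) =[9, 1, 11, 3, 4, 5, 10, 7, 8, 12, 6, 16, 2, 0, 14, 15, 13]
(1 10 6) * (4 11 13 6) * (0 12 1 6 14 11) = (0 12 1 10 4)(11 13 14) = [12, 10, 2, 3, 0, 5, 6, 7, 8, 9, 4, 13, 1, 14, 11]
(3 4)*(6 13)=(3 4)(6 13)=[0, 1, 2, 4, 3, 5, 13, 7, 8, 9, 10, 11, 12, 6]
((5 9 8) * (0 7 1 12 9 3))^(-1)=(0 3 5 8 9 12 1 7)=[3, 7, 2, 5, 4, 8, 6, 0, 9, 12, 10, 11, 1]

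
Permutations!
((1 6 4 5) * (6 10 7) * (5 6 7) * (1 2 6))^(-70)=(1 5 6)(2 4 10)=[0, 5, 4, 3, 10, 6, 1, 7, 8, 9, 2]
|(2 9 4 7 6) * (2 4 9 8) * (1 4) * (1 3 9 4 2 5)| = 20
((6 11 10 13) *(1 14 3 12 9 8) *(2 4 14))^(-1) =(1 8 9 12 3 14 4 2)(6 13 10 11) =[0, 8, 1, 14, 2, 5, 13, 7, 9, 12, 11, 6, 3, 10, 4]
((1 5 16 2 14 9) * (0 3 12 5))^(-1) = (0 1 9 14 2 16 5 12 3) = [1, 9, 16, 0, 4, 12, 6, 7, 8, 14, 10, 11, 3, 13, 2, 15, 5]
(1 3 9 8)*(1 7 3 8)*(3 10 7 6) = [0, 8, 2, 9, 4, 5, 3, 10, 6, 1, 7] = (1 8 6 3 9)(7 10)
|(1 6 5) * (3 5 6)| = 3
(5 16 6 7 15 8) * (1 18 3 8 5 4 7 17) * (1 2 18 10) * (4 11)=(1 10)(2 18 3 8 11 4 7 15 5 16 6 17)=[0, 10, 18, 8, 7, 16, 17, 15, 11, 9, 1, 4, 12, 13, 14, 5, 6, 2, 3]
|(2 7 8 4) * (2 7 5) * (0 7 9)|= 10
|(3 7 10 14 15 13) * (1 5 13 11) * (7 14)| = 14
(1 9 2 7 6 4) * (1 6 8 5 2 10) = (1 9 10)(2 7 8 5)(4 6) = [0, 9, 7, 3, 6, 2, 4, 8, 5, 10, 1]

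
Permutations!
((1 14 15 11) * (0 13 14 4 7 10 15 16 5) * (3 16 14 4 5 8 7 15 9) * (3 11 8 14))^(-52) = (0 15 10 1 13 8 9 5 4 7 11)(3 14 16) = [15, 13, 2, 14, 7, 4, 6, 11, 9, 5, 1, 0, 12, 8, 16, 10, 3]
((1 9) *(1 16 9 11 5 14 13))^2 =[0, 5, 2, 3, 4, 13, 6, 7, 8, 9, 10, 14, 12, 11, 1, 15, 16] =(16)(1 5 13 11 14)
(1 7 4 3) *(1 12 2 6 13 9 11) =(1 7 4 3 12 2 6 13 9 11) =[0, 7, 6, 12, 3, 5, 13, 4, 8, 11, 10, 1, 2, 9]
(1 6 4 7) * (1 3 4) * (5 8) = [0, 6, 2, 4, 7, 8, 1, 3, 5] = (1 6)(3 4 7)(5 8)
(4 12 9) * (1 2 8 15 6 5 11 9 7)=(1 2 8 15 6 5 11 9 4 12 7)=[0, 2, 8, 3, 12, 11, 5, 1, 15, 4, 10, 9, 7, 13, 14, 6]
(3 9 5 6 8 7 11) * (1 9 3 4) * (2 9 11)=[0, 11, 9, 3, 1, 6, 8, 2, 7, 5, 10, 4]=(1 11 4)(2 9 5 6 8 7)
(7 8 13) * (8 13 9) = (7 13)(8 9) = [0, 1, 2, 3, 4, 5, 6, 13, 9, 8, 10, 11, 12, 7]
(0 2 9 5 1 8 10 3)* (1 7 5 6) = (0 2 9 6 1 8 10 3)(5 7) = [2, 8, 9, 0, 4, 7, 1, 5, 10, 6, 3]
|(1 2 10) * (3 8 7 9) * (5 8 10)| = 8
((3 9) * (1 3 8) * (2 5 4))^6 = (1 9)(3 8) = [0, 9, 2, 8, 4, 5, 6, 7, 3, 1]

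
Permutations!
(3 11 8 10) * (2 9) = (2 9)(3 11 8 10) = [0, 1, 9, 11, 4, 5, 6, 7, 10, 2, 3, 8]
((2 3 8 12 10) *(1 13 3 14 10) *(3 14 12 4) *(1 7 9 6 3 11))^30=(1 2 6 11 10 9 4 14 7 8 13 12 3)=[0, 2, 6, 1, 14, 5, 11, 8, 13, 4, 9, 10, 3, 12, 7]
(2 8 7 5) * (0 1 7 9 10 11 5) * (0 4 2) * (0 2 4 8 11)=(0 1 7 8 9 10)(2 11 5)=[1, 7, 11, 3, 4, 2, 6, 8, 9, 10, 0, 5]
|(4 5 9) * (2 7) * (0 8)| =6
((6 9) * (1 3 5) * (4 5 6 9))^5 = (9) = [0, 1, 2, 3, 4, 5, 6, 7, 8, 9]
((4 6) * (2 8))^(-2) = [0, 1, 2, 3, 4, 5, 6, 7, 8] = (8)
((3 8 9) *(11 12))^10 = (12)(3 8 9) = [0, 1, 2, 8, 4, 5, 6, 7, 9, 3, 10, 11, 12]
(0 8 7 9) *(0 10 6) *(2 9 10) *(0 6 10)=[8, 1, 9, 3, 4, 5, 6, 0, 7, 2, 10]=(10)(0 8 7)(2 9)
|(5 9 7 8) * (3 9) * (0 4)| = 10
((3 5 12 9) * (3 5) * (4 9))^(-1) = (4 12 5 9) = [0, 1, 2, 3, 12, 9, 6, 7, 8, 4, 10, 11, 5]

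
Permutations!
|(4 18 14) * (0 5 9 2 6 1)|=|(0 5 9 2 6 1)(4 18 14)|=6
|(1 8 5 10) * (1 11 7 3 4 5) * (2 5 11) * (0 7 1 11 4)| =3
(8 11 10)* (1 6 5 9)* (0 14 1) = (0 14 1 6 5 9)(8 11 10) = [14, 6, 2, 3, 4, 9, 5, 7, 11, 0, 8, 10, 12, 13, 1]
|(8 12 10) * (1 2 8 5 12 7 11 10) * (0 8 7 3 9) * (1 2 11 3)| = |(0 8 1 11 10 5 12 2 7 3 9)| = 11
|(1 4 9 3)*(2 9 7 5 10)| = |(1 4 7 5 10 2 9 3)| = 8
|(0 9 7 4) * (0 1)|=5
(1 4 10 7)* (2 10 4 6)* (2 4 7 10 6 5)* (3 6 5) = [0, 3, 5, 6, 7, 2, 4, 1, 8, 9, 10] = (10)(1 3 6 4 7)(2 5)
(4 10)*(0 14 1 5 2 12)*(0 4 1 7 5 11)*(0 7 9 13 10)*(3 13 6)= [14, 11, 12, 13, 0, 2, 3, 5, 8, 6, 1, 7, 4, 10, 9]= (0 14 9 6 3 13 10 1 11 7 5 2 12 4)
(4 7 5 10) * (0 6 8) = (0 6 8)(4 7 5 10) = [6, 1, 2, 3, 7, 10, 8, 5, 0, 9, 4]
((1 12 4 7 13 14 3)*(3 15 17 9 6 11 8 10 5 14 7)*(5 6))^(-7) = (1 12 4 3)(5 17 14 9 15)(6 11 8 10)(7 13) = [0, 12, 2, 1, 3, 17, 11, 13, 10, 15, 6, 8, 4, 7, 9, 5, 16, 14]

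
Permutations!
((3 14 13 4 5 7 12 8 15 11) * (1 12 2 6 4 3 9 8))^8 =(15)(2 5 6 7 4)(3 13 14) =[0, 1, 5, 13, 2, 6, 7, 4, 8, 9, 10, 11, 12, 14, 3, 15]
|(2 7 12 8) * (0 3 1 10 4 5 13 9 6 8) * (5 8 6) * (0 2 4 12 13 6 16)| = 12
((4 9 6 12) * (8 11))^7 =[0, 1, 2, 3, 12, 5, 9, 7, 11, 4, 10, 8, 6] =(4 12 6 9)(8 11)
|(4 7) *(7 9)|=|(4 9 7)|=3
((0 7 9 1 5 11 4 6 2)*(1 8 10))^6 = (0 5 7 11 9 4 8 6 10 2 1) = [5, 0, 1, 3, 8, 7, 10, 11, 6, 4, 2, 9]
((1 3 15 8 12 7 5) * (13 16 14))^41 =(1 5 7 12 8 15 3)(13 14 16) =[0, 5, 2, 1, 4, 7, 6, 12, 15, 9, 10, 11, 8, 14, 16, 3, 13]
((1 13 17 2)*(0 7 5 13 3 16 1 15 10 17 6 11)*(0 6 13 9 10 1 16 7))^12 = [0, 5, 3, 9, 4, 17, 6, 10, 8, 2, 15, 11, 12, 13, 14, 7, 16, 1] = (1 5 17)(2 3 9)(7 10 15)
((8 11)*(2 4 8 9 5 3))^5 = (2 5 11 4 3 9 8) = [0, 1, 5, 9, 3, 11, 6, 7, 2, 8, 10, 4]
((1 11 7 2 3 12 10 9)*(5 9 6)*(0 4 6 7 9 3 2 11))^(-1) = (0 1 9 11 7 10 12 3 5 6 4) = [1, 9, 2, 5, 0, 6, 4, 10, 8, 11, 12, 7, 3]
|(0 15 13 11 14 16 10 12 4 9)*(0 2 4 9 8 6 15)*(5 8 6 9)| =13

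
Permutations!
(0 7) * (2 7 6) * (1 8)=[6, 8, 7, 3, 4, 5, 2, 0, 1]=(0 6 2 7)(1 8)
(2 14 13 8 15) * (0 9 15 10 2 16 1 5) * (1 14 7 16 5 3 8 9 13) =(0 13 9 15 5)(1 3 8 10 2 7 16 14) =[13, 3, 7, 8, 4, 0, 6, 16, 10, 15, 2, 11, 12, 9, 1, 5, 14]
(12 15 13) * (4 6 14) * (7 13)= (4 6 14)(7 13 12 15)= [0, 1, 2, 3, 6, 5, 14, 13, 8, 9, 10, 11, 15, 12, 4, 7]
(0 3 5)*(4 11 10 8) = (0 3 5)(4 11 10 8) = [3, 1, 2, 5, 11, 0, 6, 7, 4, 9, 8, 10]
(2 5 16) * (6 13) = [0, 1, 5, 3, 4, 16, 13, 7, 8, 9, 10, 11, 12, 6, 14, 15, 2] = (2 5 16)(6 13)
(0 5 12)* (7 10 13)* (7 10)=[5, 1, 2, 3, 4, 12, 6, 7, 8, 9, 13, 11, 0, 10]=(0 5 12)(10 13)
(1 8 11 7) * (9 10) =[0, 8, 2, 3, 4, 5, 6, 1, 11, 10, 9, 7] =(1 8 11 7)(9 10)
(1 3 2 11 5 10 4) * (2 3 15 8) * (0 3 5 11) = (0 3 5 10 4 1 15 8 2) = [3, 15, 0, 5, 1, 10, 6, 7, 2, 9, 4, 11, 12, 13, 14, 8]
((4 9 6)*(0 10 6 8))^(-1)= (0 8 9 4 6 10)= [8, 1, 2, 3, 6, 5, 10, 7, 9, 4, 0]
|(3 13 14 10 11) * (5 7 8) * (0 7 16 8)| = |(0 7)(3 13 14 10 11)(5 16 8)| = 30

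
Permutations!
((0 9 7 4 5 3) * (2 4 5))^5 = (9)(2 4) = [0, 1, 4, 3, 2, 5, 6, 7, 8, 9]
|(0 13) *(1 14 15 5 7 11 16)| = 14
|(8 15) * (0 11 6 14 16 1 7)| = |(0 11 6 14 16 1 7)(8 15)| = 14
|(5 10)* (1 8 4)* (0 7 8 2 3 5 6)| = 10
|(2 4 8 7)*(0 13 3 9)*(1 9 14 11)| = |(0 13 3 14 11 1 9)(2 4 8 7)| = 28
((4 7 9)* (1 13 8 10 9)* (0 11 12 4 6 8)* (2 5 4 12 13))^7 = (0 11 13)(1 5 7 2 4)(6 9 10 8) = [11, 5, 4, 3, 1, 7, 9, 2, 6, 10, 8, 13, 12, 0]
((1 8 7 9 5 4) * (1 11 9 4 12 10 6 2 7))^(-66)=(2 12 11)(4 6 5)(7 10 9)=[0, 1, 12, 3, 6, 4, 5, 10, 8, 7, 9, 2, 11]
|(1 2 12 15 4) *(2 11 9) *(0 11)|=8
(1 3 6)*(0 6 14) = (0 6 1 3 14) = [6, 3, 2, 14, 4, 5, 1, 7, 8, 9, 10, 11, 12, 13, 0]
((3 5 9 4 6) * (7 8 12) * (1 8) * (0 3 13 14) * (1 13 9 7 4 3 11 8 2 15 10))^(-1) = [14, 10, 1, 9, 12, 3, 4, 5, 11, 6, 15, 0, 8, 7, 13, 2] = (0 14 13 7 5 3 9 6 4 12 8 11)(1 10 15 2)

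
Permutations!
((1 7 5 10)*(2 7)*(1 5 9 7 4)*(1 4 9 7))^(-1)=[0, 9, 1, 3, 4, 10, 6, 7, 8, 2, 5]=(1 9 2)(5 10)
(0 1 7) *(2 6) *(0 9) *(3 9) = (0 1 7 3 9)(2 6) = [1, 7, 6, 9, 4, 5, 2, 3, 8, 0]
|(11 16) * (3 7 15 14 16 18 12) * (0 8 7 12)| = |(0 8 7 15 14 16 11 18)(3 12)| = 8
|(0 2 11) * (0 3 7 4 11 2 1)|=4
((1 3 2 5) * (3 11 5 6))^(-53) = (1 11 5)(2 6 3) = [0, 11, 6, 2, 4, 1, 3, 7, 8, 9, 10, 5]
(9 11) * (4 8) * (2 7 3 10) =[0, 1, 7, 10, 8, 5, 6, 3, 4, 11, 2, 9] =(2 7 3 10)(4 8)(9 11)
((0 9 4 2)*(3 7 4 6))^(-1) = (0 2 4 7 3 6 9) = [2, 1, 4, 6, 7, 5, 9, 3, 8, 0]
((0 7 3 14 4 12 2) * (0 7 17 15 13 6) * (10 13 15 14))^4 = [12, 1, 13, 0, 3, 5, 4, 6, 8, 9, 17, 11, 10, 14, 7, 15, 16, 2] = (0 12 10 17 2 13 14 7 6 4 3)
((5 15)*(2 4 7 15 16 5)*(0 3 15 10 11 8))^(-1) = (0 8 11 10 7 4 2 15 3)(5 16) = [8, 1, 15, 0, 2, 16, 6, 4, 11, 9, 7, 10, 12, 13, 14, 3, 5]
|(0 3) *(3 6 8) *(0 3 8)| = |(8)(0 6)| = 2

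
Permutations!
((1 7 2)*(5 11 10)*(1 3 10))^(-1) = (1 11 5 10 3 2 7) = [0, 11, 7, 2, 4, 10, 6, 1, 8, 9, 3, 5]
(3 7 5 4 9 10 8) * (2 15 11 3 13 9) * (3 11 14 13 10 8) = (2 15 14 13 9 8 10 3 7 5 4) = [0, 1, 15, 7, 2, 4, 6, 5, 10, 8, 3, 11, 12, 9, 13, 14]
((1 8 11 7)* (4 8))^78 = [0, 11, 2, 3, 7, 5, 6, 8, 1, 9, 10, 4] = (1 11 4 7 8)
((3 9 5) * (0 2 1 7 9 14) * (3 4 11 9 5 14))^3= (0 7 11)(1 4 14)(2 5 9)= [7, 4, 5, 3, 14, 9, 6, 11, 8, 2, 10, 0, 12, 13, 1]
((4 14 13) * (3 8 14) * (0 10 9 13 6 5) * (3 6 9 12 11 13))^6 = [6, 1, 2, 14, 11, 4, 13, 7, 9, 8, 5, 10, 0, 12, 3] = (0 6 13 12)(3 14)(4 11 10 5)(8 9)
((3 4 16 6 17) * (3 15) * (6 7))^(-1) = (3 15 17 6 7 16 4) = [0, 1, 2, 15, 3, 5, 7, 16, 8, 9, 10, 11, 12, 13, 14, 17, 4, 6]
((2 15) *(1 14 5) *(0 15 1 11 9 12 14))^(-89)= (0 1 2 15)(5 11 9 12 14)= [1, 2, 15, 3, 4, 11, 6, 7, 8, 12, 10, 9, 14, 13, 5, 0]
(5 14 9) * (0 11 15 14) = (0 11 15 14 9 5) = [11, 1, 2, 3, 4, 0, 6, 7, 8, 5, 10, 15, 12, 13, 9, 14]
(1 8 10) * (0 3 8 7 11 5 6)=(0 3 8 10 1 7 11 5 6)=[3, 7, 2, 8, 4, 6, 0, 11, 10, 9, 1, 5]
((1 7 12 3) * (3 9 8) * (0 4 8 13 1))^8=(1 9 7 13 12)=[0, 9, 2, 3, 4, 5, 6, 13, 8, 7, 10, 11, 1, 12]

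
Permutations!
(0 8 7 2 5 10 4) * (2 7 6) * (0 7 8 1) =[1, 0, 5, 3, 7, 10, 2, 8, 6, 9, 4] =(0 1)(2 5 10 4 7 8 6)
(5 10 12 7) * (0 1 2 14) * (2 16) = [1, 16, 14, 3, 4, 10, 6, 5, 8, 9, 12, 11, 7, 13, 0, 15, 2] = (0 1 16 2 14)(5 10 12 7)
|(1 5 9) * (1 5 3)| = |(1 3)(5 9)| = 2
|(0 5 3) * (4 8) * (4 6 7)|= |(0 5 3)(4 8 6 7)|= 12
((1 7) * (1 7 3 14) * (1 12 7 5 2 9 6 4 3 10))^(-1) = (1 10)(2 5 7 12 14 3 4 6 9) = [0, 10, 5, 4, 6, 7, 9, 12, 8, 2, 1, 11, 14, 13, 3]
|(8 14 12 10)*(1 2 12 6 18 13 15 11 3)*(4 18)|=|(1 2 12 10 8 14 6 4 18 13 15 11 3)|=13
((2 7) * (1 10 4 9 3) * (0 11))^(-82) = [0, 9, 2, 4, 1, 5, 6, 7, 8, 10, 3, 11] = (11)(1 9 10 3 4)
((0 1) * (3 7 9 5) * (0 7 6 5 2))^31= [1, 7, 0, 6, 4, 3, 5, 9, 8, 2]= (0 1 7 9 2)(3 6 5)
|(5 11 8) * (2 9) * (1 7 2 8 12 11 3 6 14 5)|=20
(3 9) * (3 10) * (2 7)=(2 7)(3 9 10)=[0, 1, 7, 9, 4, 5, 6, 2, 8, 10, 3]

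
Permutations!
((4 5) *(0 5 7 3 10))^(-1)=(0 10 3 7 4 5)=[10, 1, 2, 7, 5, 0, 6, 4, 8, 9, 3]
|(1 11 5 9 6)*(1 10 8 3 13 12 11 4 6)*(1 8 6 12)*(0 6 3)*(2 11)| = 13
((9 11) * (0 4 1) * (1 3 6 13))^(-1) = (0 1 13 6 3 4)(9 11) = [1, 13, 2, 4, 0, 5, 3, 7, 8, 11, 10, 9, 12, 6]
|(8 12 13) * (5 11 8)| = 5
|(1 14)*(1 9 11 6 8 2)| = 7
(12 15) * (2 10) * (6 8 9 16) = (2 10)(6 8 9 16)(12 15) = [0, 1, 10, 3, 4, 5, 8, 7, 9, 16, 2, 11, 15, 13, 14, 12, 6]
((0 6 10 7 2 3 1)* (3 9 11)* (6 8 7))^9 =[8, 0, 9, 1, 4, 5, 10, 2, 7, 11, 6, 3] =(0 8 7 2 9 11 3 1)(6 10)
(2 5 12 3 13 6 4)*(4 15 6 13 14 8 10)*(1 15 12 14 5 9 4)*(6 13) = (1 15 13 6 12 3 5 14 8 10)(2 9 4) = [0, 15, 9, 5, 2, 14, 12, 7, 10, 4, 1, 11, 3, 6, 8, 13]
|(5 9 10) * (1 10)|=4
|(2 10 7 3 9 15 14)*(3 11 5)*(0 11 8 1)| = |(0 11 5 3 9 15 14 2 10 7 8 1)| = 12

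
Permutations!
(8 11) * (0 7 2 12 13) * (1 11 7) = (0 1 11 8 7 2 12 13) = [1, 11, 12, 3, 4, 5, 6, 2, 7, 9, 10, 8, 13, 0]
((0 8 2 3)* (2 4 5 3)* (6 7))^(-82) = [5, 1, 2, 4, 0, 8, 6, 7, 3] = (0 5 8 3 4)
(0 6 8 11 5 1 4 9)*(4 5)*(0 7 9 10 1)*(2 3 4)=(0 6 8 11 2 3 4 10 1 5)(7 9)=[6, 5, 3, 4, 10, 0, 8, 9, 11, 7, 1, 2]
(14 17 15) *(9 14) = (9 14 17 15) = [0, 1, 2, 3, 4, 5, 6, 7, 8, 14, 10, 11, 12, 13, 17, 9, 16, 15]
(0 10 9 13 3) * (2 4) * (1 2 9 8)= (0 10 8 1 2 4 9 13 3)= [10, 2, 4, 0, 9, 5, 6, 7, 1, 13, 8, 11, 12, 3]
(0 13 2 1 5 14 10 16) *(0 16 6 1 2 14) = [13, 5, 2, 3, 4, 0, 1, 7, 8, 9, 6, 11, 12, 14, 10, 15, 16] = (16)(0 13 14 10 6 1 5)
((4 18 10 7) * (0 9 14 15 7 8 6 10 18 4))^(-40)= (18)(6 8 10)= [0, 1, 2, 3, 4, 5, 8, 7, 10, 9, 6, 11, 12, 13, 14, 15, 16, 17, 18]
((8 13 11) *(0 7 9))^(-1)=(0 9 7)(8 11 13)=[9, 1, 2, 3, 4, 5, 6, 0, 11, 7, 10, 13, 12, 8]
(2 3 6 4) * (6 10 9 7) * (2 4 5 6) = (2 3 10 9 7)(5 6) = [0, 1, 3, 10, 4, 6, 5, 2, 8, 7, 9]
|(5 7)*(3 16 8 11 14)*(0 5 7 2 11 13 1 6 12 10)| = |(0 5 2 11 14 3 16 8 13 1 6 12 10)| = 13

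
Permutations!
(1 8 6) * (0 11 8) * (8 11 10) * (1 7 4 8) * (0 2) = [10, 2, 0, 3, 8, 5, 7, 4, 6, 9, 1, 11] = (11)(0 10 1 2)(4 8 6 7)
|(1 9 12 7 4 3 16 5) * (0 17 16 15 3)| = |(0 17 16 5 1 9 12 7 4)(3 15)| = 18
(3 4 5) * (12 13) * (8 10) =[0, 1, 2, 4, 5, 3, 6, 7, 10, 9, 8, 11, 13, 12] =(3 4 5)(8 10)(12 13)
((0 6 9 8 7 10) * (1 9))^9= (0 1 8 10 6 9 7)= [1, 8, 2, 3, 4, 5, 9, 0, 10, 7, 6]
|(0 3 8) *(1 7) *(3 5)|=4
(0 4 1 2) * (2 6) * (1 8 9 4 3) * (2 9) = [3, 6, 0, 1, 8, 5, 9, 7, 2, 4] = (0 3 1 6 9 4 8 2)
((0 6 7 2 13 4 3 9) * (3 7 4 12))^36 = (13) = [0, 1, 2, 3, 4, 5, 6, 7, 8, 9, 10, 11, 12, 13]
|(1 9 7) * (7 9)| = |(9)(1 7)| = 2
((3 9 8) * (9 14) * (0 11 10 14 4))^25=(0 11 10 14 9 8 3 4)=[11, 1, 2, 4, 0, 5, 6, 7, 3, 8, 14, 10, 12, 13, 9]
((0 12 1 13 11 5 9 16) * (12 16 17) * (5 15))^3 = (0 16)(1 15 17 13 5 12 11 9) = [16, 15, 2, 3, 4, 12, 6, 7, 8, 1, 10, 9, 11, 5, 14, 17, 0, 13]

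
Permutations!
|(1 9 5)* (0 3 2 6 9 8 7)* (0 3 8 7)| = 14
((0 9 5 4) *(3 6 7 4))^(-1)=[4, 1, 2, 5, 7, 9, 3, 6, 8, 0]=(0 4 7 6 3 5 9)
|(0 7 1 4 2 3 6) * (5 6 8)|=|(0 7 1 4 2 3 8 5 6)|=9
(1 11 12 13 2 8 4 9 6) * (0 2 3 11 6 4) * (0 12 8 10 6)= (0 2 10 6 1)(3 11 8 12 13)(4 9)= [2, 0, 10, 11, 9, 5, 1, 7, 12, 4, 6, 8, 13, 3]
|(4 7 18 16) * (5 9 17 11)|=4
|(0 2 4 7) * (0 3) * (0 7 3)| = |(0 2 4 3 7)| = 5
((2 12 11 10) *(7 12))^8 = (2 11 7 10 12) = [0, 1, 11, 3, 4, 5, 6, 10, 8, 9, 12, 7, 2]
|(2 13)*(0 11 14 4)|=|(0 11 14 4)(2 13)|=4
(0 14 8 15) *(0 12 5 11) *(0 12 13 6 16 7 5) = (0 14 8 15 13 6 16 7 5 11 12) = [14, 1, 2, 3, 4, 11, 16, 5, 15, 9, 10, 12, 0, 6, 8, 13, 7]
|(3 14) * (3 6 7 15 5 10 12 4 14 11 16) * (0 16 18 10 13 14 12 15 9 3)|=22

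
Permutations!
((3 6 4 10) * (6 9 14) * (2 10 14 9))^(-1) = (2 3 10)(4 6 14) = [0, 1, 3, 10, 6, 5, 14, 7, 8, 9, 2, 11, 12, 13, 4]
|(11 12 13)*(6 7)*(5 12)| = 4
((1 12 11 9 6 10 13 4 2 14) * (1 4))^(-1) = (1 13 10 6 9 11 12)(2 4 14) = [0, 13, 4, 3, 14, 5, 9, 7, 8, 11, 6, 12, 1, 10, 2]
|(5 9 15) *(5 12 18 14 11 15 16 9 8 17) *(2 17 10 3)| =|(2 17 5 8 10 3)(9 16)(11 15 12 18 14)| =30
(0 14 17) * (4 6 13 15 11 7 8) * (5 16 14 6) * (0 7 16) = (0 6 13 15 11 16 14 17 7 8 4 5) = [6, 1, 2, 3, 5, 0, 13, 8, 4, 9, 10, 16, 12, 15, 17, 11, 14, 7]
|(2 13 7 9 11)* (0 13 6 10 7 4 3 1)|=|(0 13 4 3 1)(2 6 10 7 9 11)|=30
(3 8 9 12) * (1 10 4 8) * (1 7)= (1 10 4 8 9 12 3 7)= [0, 10, 2, 7, 8, 5, 6, 1, 9, 12, 4, 11, 3]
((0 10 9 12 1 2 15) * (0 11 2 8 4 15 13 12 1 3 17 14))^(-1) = (0 14 17 3 12 13 2 11 15 4 8 1 9 10) = [14, 9, 11, 12, 8, 5, 6, 7, 1, 10, 0, 15, 13, 2, 17, 4, 16, 3]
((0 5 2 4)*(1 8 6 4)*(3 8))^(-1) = (0 4 6 8 3 1 2 5) = [4, 2, 5, 1, 6, 0, 8, 7, 3]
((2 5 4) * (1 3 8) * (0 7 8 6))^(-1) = [6, 8, 4, 1, 5, 2, 3, 0, 7] = (0 6 3 1 8 7)(2 4 5)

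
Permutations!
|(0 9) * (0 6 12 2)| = |(0 9 6 12 2)| = 5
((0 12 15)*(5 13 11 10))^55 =(0 12 15)(5 10 11 13) =[12, 1, 2, 3, 4, 10, 6, 7, 8, 9, 11, 13, 15, 5, 14, 0]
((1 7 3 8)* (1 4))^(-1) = (1 4 8 3 7) = [0, 4, 2, 7, 8, 5, 6, 1, 3]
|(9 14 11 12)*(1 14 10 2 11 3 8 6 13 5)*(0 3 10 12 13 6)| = |(0 3 8)(1 14 10 2 11 13 5)(9 12)| = 42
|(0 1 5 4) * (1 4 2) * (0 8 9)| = |(0 4 8 9)(1 5 2)| = 12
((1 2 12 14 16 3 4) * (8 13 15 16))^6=(1 15 12 3 8)(2 16 14 4 13)=[0, 15, 16, 8, 13, 5, 6, 7, 1, 9, 10, 11, 3, 2, 4, 12, 14]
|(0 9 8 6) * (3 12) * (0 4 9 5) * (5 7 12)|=20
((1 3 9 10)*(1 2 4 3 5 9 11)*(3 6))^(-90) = (11) = [0, 1, 2, 3, 4, 5, 6, 7, 8, 9, 10, 11]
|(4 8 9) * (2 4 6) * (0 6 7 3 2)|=|(0 6)(2 4 8 9 7 3)|=6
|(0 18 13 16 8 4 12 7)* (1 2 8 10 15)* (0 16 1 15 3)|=|(0 18 13 1 2 8 4 12 7 16 10 3)|=12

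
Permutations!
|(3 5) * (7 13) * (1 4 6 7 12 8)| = |(1 4 6 7 13 12 8)(3 5)| = 14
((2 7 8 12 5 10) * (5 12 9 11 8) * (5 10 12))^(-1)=(2 10 7)(5 12)(8 11 9)=[0, 1, 10, 3, 4, 12, 6, 2, 11, 8, 7, 9, 5]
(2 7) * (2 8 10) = (2 7 8 10) = [0, 1, 7, 3, 4, 5, 6, 8, 10, 9, 2]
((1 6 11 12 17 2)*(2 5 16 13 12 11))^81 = (5 16 13 12 17) = [0, 1, 2, 3, 4, 16, 6, 7, 8, 9, 10, 11, 17, 12, 14, 15, 13, 5]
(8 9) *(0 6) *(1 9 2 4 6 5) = (0 5 1 9 8 2 4 6) = [5, 9, 4, 3, 6, 1, 0, 7, 2, 8]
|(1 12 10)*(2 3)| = 6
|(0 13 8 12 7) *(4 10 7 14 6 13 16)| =5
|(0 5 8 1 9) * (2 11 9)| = 7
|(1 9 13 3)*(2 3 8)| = 6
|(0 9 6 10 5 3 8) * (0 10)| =12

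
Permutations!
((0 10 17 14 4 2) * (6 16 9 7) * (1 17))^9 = (0 1 14 2 10 17 4)(6 16 9 7) = [1, 14, 10, 3, 0, 5, 16, 6, 8, 7, 17, 11, 12, 13, 2, 15, 9, 4]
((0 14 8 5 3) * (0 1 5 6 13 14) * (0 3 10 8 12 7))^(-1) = (0 7 12 14 13 6 8 10 5 1 3) = [7, 3, 2, 0, 4, 1, 8, 12, 10, 9, 5, 11, 14, 6, 13]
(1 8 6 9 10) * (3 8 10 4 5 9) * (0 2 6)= (0 2 6 3 8)(1 10)(4 5 9)= [2, 10, 6, 8, 5, 9, 3, 7, 0, 4, 1]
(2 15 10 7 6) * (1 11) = (1 11)(2 15 10 7 6) = [0, 11, 15, 3, 4, 5, 2, 6, 8, 9, 7, 1, 12, 13, 14, 10]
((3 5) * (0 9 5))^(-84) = (9) = [0, 1, 2, 3, 4, 5, 6, 7, 8, 9]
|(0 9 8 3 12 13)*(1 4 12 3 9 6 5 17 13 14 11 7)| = |(0 6 5 17 13)(1 4 12 14 11 7)(8 9)| = 30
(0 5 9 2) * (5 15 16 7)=[15, 1, 0, 3, 4, 9, 6, 5, 8, 2, 10, 11, 12, 13, 14, 16, 7]=(0 15 16 7 5 9 2)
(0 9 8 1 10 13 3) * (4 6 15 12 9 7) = (0 7 4 6 15 12 9 8 1 10 13 3) = [7, 10, 2, 0, 6, 5, 15, 4, 1, 8, 13, 11, 9, 3, 14, 12]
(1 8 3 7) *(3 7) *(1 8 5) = (1 5)(7 8) = [0, 5, 2, 3, 4, 1, 6, 8, 7]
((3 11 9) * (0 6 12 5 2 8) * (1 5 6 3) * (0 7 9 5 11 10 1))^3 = (0 1 2 9 10 5 7 3 11 8)(6 12) = [1, 2, 9, 11, 4, 7, 12, 3, 0, 10, 5, 8, 6]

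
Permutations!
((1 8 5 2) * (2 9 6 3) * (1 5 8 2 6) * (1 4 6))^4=(1 4 2 6 5 3 9)=[0, 4, 6, 9, 2, 3, 5, 7, 8, 1]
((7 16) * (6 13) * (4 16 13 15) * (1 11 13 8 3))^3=(1 6 16 3 13 4 8 11 15 7)=[0, 6, 2, 13, 8, 5, 16, 1, 11, 9, 10, 15, 12, 4, 14, 7, 3]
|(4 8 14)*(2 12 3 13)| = 12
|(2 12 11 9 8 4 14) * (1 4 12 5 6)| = |(1 4 14 2 5 6)(8 12 11 9)| = 12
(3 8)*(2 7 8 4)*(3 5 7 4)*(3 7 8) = [0, 1, 4, 7, 2, 8, 6, 3, 5] = (2 4)(3 7)(5 8)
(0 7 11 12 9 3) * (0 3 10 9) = [7, 1, 2, 3, 4, 5, 6, 11, 8, 10, 9, 12, 0] = (0 7 11 12)(9 10)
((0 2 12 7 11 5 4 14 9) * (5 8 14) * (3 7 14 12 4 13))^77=(0 3 14 5 8 2 7 9 13 12 4 11)=[3, 1, 7, 14, 11, 8, 6, 9, 2, 13, 10, 0, 4, 12, 5]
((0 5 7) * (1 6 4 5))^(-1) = (0 7 5 4 6 1) = [7, 0, 2, 3, 6, 4, 1, 5]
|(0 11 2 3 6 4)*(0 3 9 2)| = |(0 11)(2 9)(3 6 4)| = 6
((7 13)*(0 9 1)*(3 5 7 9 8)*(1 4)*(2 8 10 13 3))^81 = (0 9)(1 13)(2 8)(4 10) = [9, 13, 8, 3, 10, 5, 6, 7, 2, 0, 4, 11, 12, 1]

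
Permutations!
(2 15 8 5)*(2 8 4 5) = (2 15 4 5 8) = [0, 1, 15, 3, 5, 8, 6, 7, 2, 9, 10, 11, 12, 13, 14, 4]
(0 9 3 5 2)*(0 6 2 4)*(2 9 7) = (0 7 2 6 9 3 5 4) = [7, 1, 6, 5, 0, 4, 9, 2, 8, 3]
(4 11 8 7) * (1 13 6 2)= [0, 13, 1, 3, 11, 5, 2, 4, 7, 9, 10, 8, 12, 6]= (1 13 6 2)(4 11 8 7)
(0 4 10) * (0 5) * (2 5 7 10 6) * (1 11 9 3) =(0 4 6 2 5)(1 11 9 3)(7 10) =[4, 11, 5, 1, 6, 0, 2, 10, 8, 3, 7, 9]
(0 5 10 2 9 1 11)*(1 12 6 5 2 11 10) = (0 2 9 12 6 5 1 10 11) = [2, 10, 9, 3, 4, 1, 5, 7, 8, 12, 11, 0, 6]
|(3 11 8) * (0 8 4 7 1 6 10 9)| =|(0 8 3 11 4 7 1 6 10 9)| =10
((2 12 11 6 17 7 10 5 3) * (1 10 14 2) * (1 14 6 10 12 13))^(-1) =[0, 13, 14, 5, 4, 10, 7, 17, 8, 9, 11, 12, 1, 2, 3, 15, 16, 6] =(1 13 2 14 3 5 10 11 12)(6 7 17)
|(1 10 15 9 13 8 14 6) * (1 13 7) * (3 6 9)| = |(1 10 15 3 6 13 8 14 9 7)| = 10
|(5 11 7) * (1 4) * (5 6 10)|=10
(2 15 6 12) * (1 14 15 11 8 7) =[0, 14, 11, 3, 4, 5, 12, 1, 7, 9, 10, 8, 2, 13, 15, 6] =(1 14 15 6 12 2 11 8 7)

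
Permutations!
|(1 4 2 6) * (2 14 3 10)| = 7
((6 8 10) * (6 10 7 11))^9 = [0, 1, 2, 3, 4, 5, 8, 11, 7, 9, 10, 6] = (6 8 7 11)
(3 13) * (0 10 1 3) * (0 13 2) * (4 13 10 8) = [8, 3, 0, 2, 13, 5, 6, 7, 4, 9, 1, 11, 12, 10] = (0 8 4 13 10 1 3 2)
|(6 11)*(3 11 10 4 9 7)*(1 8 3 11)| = 6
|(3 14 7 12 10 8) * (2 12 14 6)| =|(2 12 10 8 3 6)(7 14)| =6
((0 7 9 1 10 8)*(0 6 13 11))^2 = (0 9 10 6 11 7 1 8 13) = [9, 8, 2, 3, 4, 5, 11, 1, 13, 10, 6, 7, 12, 0]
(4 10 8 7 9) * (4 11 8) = (4 10)(7 9 11 8) = [0, 1, 2, 3, 10, 5, 6, 9, 7, 11, 4, 8]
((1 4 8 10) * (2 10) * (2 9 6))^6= [0, 10, 6, 3, 1, 5, 9, 7, 4, 8, 2]= (1 10 2 6 9 8 4)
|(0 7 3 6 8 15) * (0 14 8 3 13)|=|(0 7 13)(3 6)(8 15 14)|=6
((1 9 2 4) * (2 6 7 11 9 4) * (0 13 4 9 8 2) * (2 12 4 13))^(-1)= (13)(0 2)(1 4 12 8 11 7 6 9)= [2, 4, 0, 3, 12, 5, 9, 6, 11, 1, 10, 7, 8, 13]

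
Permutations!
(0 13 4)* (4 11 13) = (0 4)(11 13) = [4, 1, 2, 3, 0, 5, 6, 7, 8, 9, 10, 13, 12, 11]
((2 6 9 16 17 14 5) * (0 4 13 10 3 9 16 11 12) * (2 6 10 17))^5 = (0 5 3 4 6 9 13 16 11 17 2 12 14 10) = [5, 1, 12, 4, 6, 3, 9, 7, 8, 13, 0, 17, 14, 16, 10, 15, 11, 2]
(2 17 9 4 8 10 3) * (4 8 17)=(2 4 17 9 8 10 3)=[0, 1, 4, 2, 17, 5, 6, 7, 10, 8, 3, 11, 12, 13, 14, 15, 16, 9]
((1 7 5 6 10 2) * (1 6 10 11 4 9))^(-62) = [0, 7, 6, 3, 9, 10, 11, 5, 8, 1, 2, 4] = (1 7 5 10 2 6 11 4 9)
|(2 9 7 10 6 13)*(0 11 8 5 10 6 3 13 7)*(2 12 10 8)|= |(0 11 2 9)(3 13 12 10)(5 8)(6 7)|= 4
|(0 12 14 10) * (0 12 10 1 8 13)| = |(0 10 12 14 1 8 13)| = 7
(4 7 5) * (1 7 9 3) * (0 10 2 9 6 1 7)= (0 10 2 9 3 7 5 4 6 1)= [10, 0, 9, 7, 6, 4, 1, 5, 8, 3, 2]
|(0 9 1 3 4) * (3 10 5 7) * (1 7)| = |(0 9 7 3 4)(1 10 5)| = 15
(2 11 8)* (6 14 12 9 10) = (2 11 8)(6 14 12 9 10) = [0, 1, 11, 3, 4, 5, 14, 7, 2, 10, 6, 8, 9, 13, 12]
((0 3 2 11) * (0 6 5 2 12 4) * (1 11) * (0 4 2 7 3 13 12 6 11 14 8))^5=(0 14 2 13 8 1 12)(3 6 5 7)=[14, 12, 13, 6, 4, 7, 5, 3, 1, 9, 10, 11, 0, 8, 2]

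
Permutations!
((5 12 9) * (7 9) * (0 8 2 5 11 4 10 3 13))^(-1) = [13, 1, 8, 10, 11, 2, 6, 12, 0, 7, 4, 9, 5, 3] = (0 13 3 10 4 11 9 7 12 5 2 8)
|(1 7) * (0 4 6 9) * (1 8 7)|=|(0 4 6 9)(7 8)|=4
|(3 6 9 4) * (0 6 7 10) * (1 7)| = 8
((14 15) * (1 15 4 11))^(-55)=(15)=[0, 1, 2, 3, 4, 5, 6, 7, 8, 9, 10, 11, 12, 13, 14, 15]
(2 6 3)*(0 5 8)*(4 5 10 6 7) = (0 10 6 3 2 7 4 5 8) = [10, 1, 7, 2, 5, 8, 3, 4, 0, 9, 6]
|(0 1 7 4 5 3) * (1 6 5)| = 12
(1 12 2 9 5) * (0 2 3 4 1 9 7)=(0 2 7)(1 12 3 4)(5 9)=[2, 12, 7, 4, 1, 9, 6, 0, 8, 5, 10, 11, 3]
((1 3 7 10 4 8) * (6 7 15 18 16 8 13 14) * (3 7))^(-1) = (1 8 16 18 15 3 6 14 13 4 10 7) = [0, 8, 2, 6, 10, 5, 14, 1, 16, 9, 7, 11, 12, 4, 13, 3, 18, 17, 15]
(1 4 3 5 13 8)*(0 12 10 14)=[12, 4, 2, 5, 3, 13, 6, 7, 1, 9, 14, 11, 10, 8, 0]=(0 12 10 14)(1 4 3 5 13 8)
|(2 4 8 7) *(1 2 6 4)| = |(1 2)(4 8 7 6)| = 4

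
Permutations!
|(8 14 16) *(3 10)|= |(3 10)(8 14 16)|= 6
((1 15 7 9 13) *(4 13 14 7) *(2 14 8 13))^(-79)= (1 4 14 9 13 15 2 7 8)= [0, 4, 7, 3, 14, 5, 6, 8, 1, 13, 10, 11, 12, 15, 9, 2]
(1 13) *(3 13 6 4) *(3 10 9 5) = [0, 6, 2, 13, 10, 3, 4, 7, 8, 5, 9, 11, 12, 1] = (1 6 4 10 9 5 3 13)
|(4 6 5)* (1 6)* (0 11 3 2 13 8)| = |(0 11 3 2 13 8)(1 6 5 4)| = 12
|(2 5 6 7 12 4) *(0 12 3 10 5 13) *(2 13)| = 20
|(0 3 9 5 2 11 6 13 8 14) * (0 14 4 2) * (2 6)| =|(14)(0 3 9 5)(2 11)(4 6 13 8)| =4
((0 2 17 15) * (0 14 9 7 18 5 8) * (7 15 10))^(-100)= (0 7)(2 18)(5 17)(8 10)(9 14 15)= [7, 1, 18, 3, 4, 17, 6, 0, 10, 14, 8, 11, 12, 13, 15, 9, 16, 5, 2]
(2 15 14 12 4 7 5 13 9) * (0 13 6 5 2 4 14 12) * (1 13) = (0 1 13 9 4 7 2 15 12 14)(5 6) = [1, 13, 15, 3, 7, 6, 5, 2, 8, 4, 10, 11, 14, 9, 0, 12]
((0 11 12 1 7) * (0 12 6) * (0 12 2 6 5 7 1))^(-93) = (0 6 7 11 12 2 5) = [6, 1, 5, 3, 4, 0, 7, 11, 8, 9, 10, 12, 2]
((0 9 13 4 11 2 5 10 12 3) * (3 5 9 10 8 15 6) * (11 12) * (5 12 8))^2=[11, 1, 13, 10, 15, 5, 0, 7, 6, 4, 2, 9, 12, 8, 14, 3]=(0 11 9 4 15 3 10 2 13 8 6)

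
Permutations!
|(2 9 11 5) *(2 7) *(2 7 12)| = |(2 9 11 5 12)| = 5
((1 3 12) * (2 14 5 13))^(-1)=(1 12 3)(2 13 5 14)=[0, 12, 13, 1, 4, 14, 6, 7, 8, 9, 10, 11, 3, 5, 2]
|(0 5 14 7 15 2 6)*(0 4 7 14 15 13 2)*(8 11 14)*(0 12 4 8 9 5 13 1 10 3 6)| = |(0 13 2)(1 10 3 6 8 11 14 9 5 15 12 4 7)| = 39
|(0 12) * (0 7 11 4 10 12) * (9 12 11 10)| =|(4 9 12 7 10 11)| =6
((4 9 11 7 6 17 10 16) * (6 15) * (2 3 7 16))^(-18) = [0, 1, 15, 6, 11, 5, 2, 17, 8, 16, 7, 4, 12, 13, 14, 10, 9, 3] = (2 15 10 7 17 3 6)(4 11)(9 16)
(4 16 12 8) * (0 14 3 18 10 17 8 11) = (0 14 3 18 10 17 8 4 16 12 11) = [14, 1, 2, 18, 16, 5, 6, 7, 4, 9, 17, 0, 11, 13, 3, 15, 12, 8, 10]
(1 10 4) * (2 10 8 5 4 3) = (1 8 5 4)(2 10 3) = [0, 8, 10, 2, 1, 4, 6, 7, 5, 9, 3]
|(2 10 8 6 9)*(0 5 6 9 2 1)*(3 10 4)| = |(0 5 6 2 4 3 10 8 9 1)| = 10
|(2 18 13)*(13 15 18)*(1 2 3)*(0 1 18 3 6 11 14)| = 21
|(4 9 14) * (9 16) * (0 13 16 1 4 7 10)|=|(0 13 16 9 14 7 10)(1 4)|=14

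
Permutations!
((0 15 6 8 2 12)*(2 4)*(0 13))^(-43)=(0 2 6 13 4 15 12 8)=[2, 1, 6, 3, 15, 5, 13, 7, 0, 9, 10, 11, 8, 4, 14, 12]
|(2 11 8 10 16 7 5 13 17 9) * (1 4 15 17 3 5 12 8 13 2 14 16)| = 55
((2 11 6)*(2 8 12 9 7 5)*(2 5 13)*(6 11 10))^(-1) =(2 13 7 9 12 8 6 10) =[0, 1, 13, 3, 4, 5, 10, 9, 6, 12, 2, 11, 8, 7]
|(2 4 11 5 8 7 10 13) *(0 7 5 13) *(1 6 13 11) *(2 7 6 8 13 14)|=11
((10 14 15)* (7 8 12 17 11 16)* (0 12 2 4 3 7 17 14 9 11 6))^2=[14, 1, 3, 8, 7, 5, 12, 2, 4, 16, 11, 17, 15, 13, 10, 9, 6, 0]=(0 14 10 11 17)(2 3 8 4 7)(6 12 15 9 16)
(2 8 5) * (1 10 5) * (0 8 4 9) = (0 8 1 10 5 2 4 9) = [8, 10, 4, 3, 9, 2, 6, 7, 1, 0, 5]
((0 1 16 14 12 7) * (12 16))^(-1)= (0 7 12 1)(14 16)= [7, 0, 2, 3, 4, 5, 6, 12, 8, 9, 10, 11, 1, 13, 16, 15, 14]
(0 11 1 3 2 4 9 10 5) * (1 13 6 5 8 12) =(0 11 13 6 5)(1 3 2 4 9 10 8 12) =[11, 3, 4, 2, 9, 0, 5, 7, 12, 10, 8, 13, 1, 6]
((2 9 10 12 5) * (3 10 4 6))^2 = [0, 1, 4, 12, 3, 9, 10, 7, 8, 6, 5, 11, 2] = (2 4 3 12)(5 9 6 10)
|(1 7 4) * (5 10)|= |(1 7 4)(5 10)|= 6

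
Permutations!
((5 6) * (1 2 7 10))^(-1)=(1 10 7 2)(5 6)=[0, 10, 1, 3, 4, 6, 5, 2, 8, 9, 7]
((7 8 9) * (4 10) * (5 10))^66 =(10) =[0, 1, 2, 3, 4, 5, 6, 7, 8, 9, 10]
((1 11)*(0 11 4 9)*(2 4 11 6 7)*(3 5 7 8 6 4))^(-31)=(0 9 4)(1 11)(2 3 5 7)(6 8)=[9, 11, 3, 5, 0, 7, 8, 2, 6, 4, 10, 1]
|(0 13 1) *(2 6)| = 6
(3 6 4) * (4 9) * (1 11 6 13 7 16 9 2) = (1 11 6 2)(3 13 7 16 9 4) = [0, 11, 1, 13, 3, 5, 2, 16, 8, 4, 10, 6, 12, 7, 14, 15, 9]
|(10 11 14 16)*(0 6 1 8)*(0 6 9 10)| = |(0 9 10 11 14 16)(1 8 6)| = 6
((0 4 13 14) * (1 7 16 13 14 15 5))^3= (1 13)(5 16)(7 15)= [0, 13, 2, 3, 4, 16, 6, 15, 8, 9, 10, 11, 12, 1, 14, 7, 5]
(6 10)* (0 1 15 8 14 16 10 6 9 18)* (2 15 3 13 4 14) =(0 1 3 13 4 14 16 10 9 18)(2 15 8) =[1, 3, 15, 13, 14, 5, 6, 7, 2, 18, 9, 11, 12, 4, 16, 8, 10, 17, 0]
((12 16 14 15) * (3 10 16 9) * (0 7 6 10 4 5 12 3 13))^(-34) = (0 14 12 6 3 13 16 5 7 15 9 10 4) = [14, 1, 2, 13, 0, 7, 3, 15, 8, 10, 4, 11, 6, 16, 12, 9, 5]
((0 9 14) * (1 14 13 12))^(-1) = (0 14 1 12 13 9) = [14, 12, 2, 3, 4, 5, 6, 7, 8, 0, 10, 11, 13, 9, 1]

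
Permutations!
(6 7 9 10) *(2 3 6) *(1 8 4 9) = (1 8 4 9 10 2 3 6 7) = [0, 8, 3, 6, 9, 5, 7, 1, 4, 10, 2]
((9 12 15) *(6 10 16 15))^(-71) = (6 10 16 15 9 12) = [0, 1, 2, 3, 4, 5, 10, 7, 8, 12, 16, 11, 6, 13, 14, 9, 15]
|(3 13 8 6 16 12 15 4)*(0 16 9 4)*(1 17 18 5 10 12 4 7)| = 16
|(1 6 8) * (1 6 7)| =2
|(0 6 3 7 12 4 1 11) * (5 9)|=|(0 6 3 7 12 4 1 11)(5 9)|=8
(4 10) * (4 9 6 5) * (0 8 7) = (0 8 7)(4 10 9 6 5) = [8, 1, 2, 3, 10, 4, 5, 0, 7, 6, 9]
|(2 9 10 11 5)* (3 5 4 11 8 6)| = |(2 9 10 8 6 3 5)(4 11)| = 14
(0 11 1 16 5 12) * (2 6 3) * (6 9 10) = (0 11 1 16 5 12)(2 9 10 6 3) = [11, 16, 9, 2, 4, 12, 3, 7, 8, 10, 6, 1, 0, 13, 14, 15, 5]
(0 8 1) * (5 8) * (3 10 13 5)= (0 3 10 13 5 8 1)= [3, 0, 2, 10, 4, 8, 6, 7, 1, 9, 13, 11, 12, 5]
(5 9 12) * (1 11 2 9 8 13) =(1 11 2 9 12 5 8 13) =[0, 11, 9, 3, 4, 8, 6, 7, 13, 12, 10, 2, 5, 1]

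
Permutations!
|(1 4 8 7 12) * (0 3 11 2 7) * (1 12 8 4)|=6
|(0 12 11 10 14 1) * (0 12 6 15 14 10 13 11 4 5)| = |(0 6 15 14 1 12 4 5)(11 13)| = 8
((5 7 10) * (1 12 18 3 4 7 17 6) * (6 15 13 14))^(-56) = [0, 15, 2, 6, 1, 3, 17, 12, 8, 9, 18, 11, 13, 10, 5, 7, 16, 4, 14] = (1 15 7 12 13 10 18 14 5 3 6 17 4)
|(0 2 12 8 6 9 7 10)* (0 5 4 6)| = |(0 2 12 8)(4 6 9 7 10 5)| = 12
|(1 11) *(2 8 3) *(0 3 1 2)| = 4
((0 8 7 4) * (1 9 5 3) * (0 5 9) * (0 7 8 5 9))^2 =(0 3 7 9 5 1 4) =[3, 4, 2, 7, 0, 1, 6, 9, 8, 5]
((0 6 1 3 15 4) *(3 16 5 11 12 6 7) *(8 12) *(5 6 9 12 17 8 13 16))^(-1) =(0 4 15 3 7)(1 6 16 13 11 5)(8 17)(9 12) =[4, 6, 2, 7, 15, 1, 16, 0, 17, 12, 10, 5, 9, 11, 14, 3, 13, 8]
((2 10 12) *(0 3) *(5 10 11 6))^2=(2 6 10)(5 12 11)=[0, 1, 6, 3, 4, 12, 10, 7, 8, 9, 2, 5, 11]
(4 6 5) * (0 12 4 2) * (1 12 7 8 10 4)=(0 7 8 10 4 6 5 2)(1 12)=[7, 12, 0, 3, 6, 2, 5, 8, 10, 9, 4, 11, 1]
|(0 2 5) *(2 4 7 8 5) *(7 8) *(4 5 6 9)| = 4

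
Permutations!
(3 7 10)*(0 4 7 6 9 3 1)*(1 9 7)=(0 4 1)(3 6 7 10 9)=[4, 0, 2, 6, 1, 5, 7, 10, 8, 3, 9]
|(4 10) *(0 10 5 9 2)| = 6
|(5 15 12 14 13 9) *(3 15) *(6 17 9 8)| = 10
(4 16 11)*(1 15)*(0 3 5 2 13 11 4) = (0 3 5 2 13 11)(1 15)(4 16) = [3, 15, 13, 5, 16, 2, 6, 7, 8, 9, 10, 0, 12, 11, 14, 1, 4]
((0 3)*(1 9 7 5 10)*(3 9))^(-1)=(0 3 1 10 5 7 9)=[3, 10, 2, 1, 4, 7, 6, 9, 8, 0, 5]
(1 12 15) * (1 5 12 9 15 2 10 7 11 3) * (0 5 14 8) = (0 5 12 2 10 7 11 3 1 9 15 14 8) = [5, 9, 10, 1, 4, 12, 6, 11, 0, 15, 7, 3, 2, 13, 8, 14]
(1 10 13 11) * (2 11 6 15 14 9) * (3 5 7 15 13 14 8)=[0, 10, 11, 5, 4, 7, 13, 15, 3, 2, 14, 1, 12, 6, 9, 8]=(1 10 14 9 2 11)(3 5 7 15 8)(6 13)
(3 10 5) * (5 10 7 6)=[0, 1, 2, 7, 4, 3, 5, 6, 8, 9, 10]=(10)(3 7 6 5)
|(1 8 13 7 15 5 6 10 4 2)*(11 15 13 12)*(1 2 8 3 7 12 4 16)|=|(1 3 7 13 12 11 15 5 6 10 16)(4 8)|=22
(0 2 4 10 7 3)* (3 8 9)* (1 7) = (0 2 4 10 1 7 8 9 3) = [2, 7, 4, 0, 10, 5, 6, 8, 9, 3, 1]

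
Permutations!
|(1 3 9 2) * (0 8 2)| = |(0 8 2 1 3 9)| = 6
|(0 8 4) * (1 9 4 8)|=4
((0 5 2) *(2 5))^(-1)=(5)(0 2)=[2, 1, 0, 3, 4, 5]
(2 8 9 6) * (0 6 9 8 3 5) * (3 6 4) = [4, 1, 6, 5, 3, 0, 2, 7, 8, 9] = (9)(0 4 3 5)(2 6)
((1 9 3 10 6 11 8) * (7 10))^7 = [0, 8, 2, 9, 4, 5, 10, 3, 11, 1, 7, 6] = (1 8 11 6 10 7 3 9)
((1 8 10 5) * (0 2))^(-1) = [2, 5, 0, 3, 4, 10, 6, 7, 1, 9, 8] = (0 2)(1 5 10 8)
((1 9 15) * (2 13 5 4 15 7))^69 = (1 5 7 15 13 9 4 2) = [0, 5, 1, 3, 2, 7, 6, 15, 8, 4, 10, 11, 12, 9, 14, 13]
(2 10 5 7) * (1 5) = [0, 5, 10, 3, 4, 7, 6, 2, 8, 9, 1] = (1 5 7 2 10)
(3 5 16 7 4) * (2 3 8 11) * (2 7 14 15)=(2 3 5 16 14 15)(4 8 11 7)=[0, 1, 3, 5, 8, 16, 6, 4, 11, 9, 10, 7, 12, 13, 15, 2, 14]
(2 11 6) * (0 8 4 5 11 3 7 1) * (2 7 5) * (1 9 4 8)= (0 1)(2 3 5 11 6 7 9 4)= [1, 0, 3, 5, 2, 11, 7, 9, 8, 4, 10, 6]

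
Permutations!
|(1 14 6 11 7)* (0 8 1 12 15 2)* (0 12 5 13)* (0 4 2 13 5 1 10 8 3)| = |(0 3)(1 14 6 11 7)(2 12 15 13 4)(8 10)| = 10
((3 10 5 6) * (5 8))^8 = (3 5 10 6 8) = [0, 1, 2, 5, 4, 10, 8, 7, 3, 9, 6]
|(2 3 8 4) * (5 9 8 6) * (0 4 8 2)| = 10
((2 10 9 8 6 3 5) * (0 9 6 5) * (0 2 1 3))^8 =(0 6 10 2 3 1 5 8 9) =[6, 5, 3, 1, 4, 8, 10, 7, 9, 0, 2]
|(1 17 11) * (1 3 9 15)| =6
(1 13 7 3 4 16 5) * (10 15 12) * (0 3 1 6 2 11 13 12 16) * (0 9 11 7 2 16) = (0 3 4 9 11 13 2 7 1 12 10 15)(5 6 16) = [3, 12, 7, 4, 9, 6, 16, 1, 8, 11, 15, 13, 10, 2, 14, 0, 5]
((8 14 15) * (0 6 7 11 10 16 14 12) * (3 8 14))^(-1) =(0 12 8 3 16 10 11 7 6)(14 15) =[12, 1, 2, 16, 4, 5, 0, 6, 3, 9, 11, 7, 8, 13, 15, 14, 10]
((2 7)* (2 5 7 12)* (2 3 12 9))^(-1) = [0, 1, 9, 12, 4, 7, 6, 5, 8, 2, 10, 11, 3] = (2 9)(3 12)(5 7)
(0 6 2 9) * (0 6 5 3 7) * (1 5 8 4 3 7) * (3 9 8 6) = (0 6 2 8 4 9 3 1 5 7) = [6, 5, 8, 1, 9, 7, 2, 0, 4, 3]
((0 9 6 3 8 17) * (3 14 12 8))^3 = (0 14 17 6 8 9 12) = [14, 1, 2, 3, 4, 5, 8, 7, 9, 12, 10, 11, 0, 13, 17, 15, 16, 6]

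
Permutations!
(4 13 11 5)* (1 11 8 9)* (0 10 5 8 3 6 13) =(0 10 5 4)(1 11 8 9)(3 6 13) =[10, 11, 2, 6, 0, 4, 13, 7, 9, 1, 5, 8, 12, 3]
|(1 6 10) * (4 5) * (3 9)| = 6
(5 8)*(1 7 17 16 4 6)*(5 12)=(1 7 17 16 4 6)(5 8 12)=[0, 7, 2, 3, 6, 8, 1, 17, 12, 9, 10, 11, 5, 13, 14, 15, 4, 16]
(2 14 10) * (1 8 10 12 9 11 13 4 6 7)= (1 8 10 2 14 12 9 11 13 4 6 7)= [0, 8, 14, 3, 6, 5, 7, 1, 10, 11, 2, 13, 9, 4, 12]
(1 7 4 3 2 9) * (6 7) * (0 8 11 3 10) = (0 8 11 3 2 9 1 6 7 4 10) = [8, 6, 9, 2, 10, 5, 7, 4, 11, 1, 0, 3]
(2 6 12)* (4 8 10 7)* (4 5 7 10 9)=[0, 1, 6, 3, 8, 7, 12, 5, 9, 4, 10, 11, 2]=(2 6 12)(4 8 9)(5 7)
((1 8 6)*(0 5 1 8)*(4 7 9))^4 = (0 5 1)(4 7 9) = [5, 0, 2, 3, 7, 1, 6, 9, 8, 4]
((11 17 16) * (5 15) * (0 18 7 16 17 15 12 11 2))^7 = (0 7 2 18 16)(5 15 11 12) = [7, 1, 18, 3, 4, 15, 6, 2, 8, 9, 10, 12, 5, 13, 14, 11, 0, 17, 16]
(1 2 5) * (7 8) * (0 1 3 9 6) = [1, 2, 5, 9, 4, 3, 0, 8, 7, 6] = (0 1 2 5 3 9 6)(7 8)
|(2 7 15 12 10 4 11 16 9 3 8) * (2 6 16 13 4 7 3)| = 12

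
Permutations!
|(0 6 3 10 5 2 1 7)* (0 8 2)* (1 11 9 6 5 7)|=|(0 5)(2 11 9 6 3 10 7 8)|=8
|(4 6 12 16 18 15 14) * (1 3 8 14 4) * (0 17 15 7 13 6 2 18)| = 44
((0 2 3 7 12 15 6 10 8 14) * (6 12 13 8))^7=(6 10)(12 15)=[0, 1, 2, 3, 4, 5, 10, 7, 8, 9, 6, 11, 15, 13, 14, 12]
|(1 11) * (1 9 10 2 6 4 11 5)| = |(1 5)(2 6 4 11 9 10)| = 6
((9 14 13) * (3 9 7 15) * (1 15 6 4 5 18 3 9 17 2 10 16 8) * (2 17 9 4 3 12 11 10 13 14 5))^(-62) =(1 4 13 6 9 18 11 16)(2 7 3 5 12 10 8 15) =[0, 4, 7, 5, 13, 12, 9, 3, 15, 18, 8, 16, 10, 6, 14, 2, 1, 17, 11]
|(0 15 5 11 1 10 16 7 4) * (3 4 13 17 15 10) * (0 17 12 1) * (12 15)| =40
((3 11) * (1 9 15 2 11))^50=(1 15 11)(2 3 9)=[0, 15, 3, 9, 4, 5, 6, 7, 8, 2, 10, 1, 12, 13, 14, 11]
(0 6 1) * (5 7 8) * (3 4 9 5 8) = (0 6 1)(3 4 9 5 7) = [6, 0, 2, 4, 9, 7, 1, 3, 8, 5]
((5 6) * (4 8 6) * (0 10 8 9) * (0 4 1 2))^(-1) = [2, 5, 1, 3, 9, 6, 8, 7, 10, 4, 0] = (0 2 1 5 6 8 10)(4 9)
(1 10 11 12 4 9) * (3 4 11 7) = (1 10 7 3 4 9)(11 12) = [0, 10, 2, 4, 9, 5, 6, 3, 8, 1, 7, 12, 11]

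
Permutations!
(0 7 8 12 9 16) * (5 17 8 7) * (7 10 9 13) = (0 5 17 8 12 13 7 10 9 16) = [5, 1, 2, 3, 4, 17, 6, 10, 12, 16, 9, 11, 13, 7, 14, 15, 0, 8]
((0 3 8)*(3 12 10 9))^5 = (0 8 3 9 10 12) = [8, 1, 2, 9, 4, 5, 6, 7, 3, 10, 12, 11, 0]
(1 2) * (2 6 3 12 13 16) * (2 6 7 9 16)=(1 7 9 16 6 3 12 13 2)=[0, 7, 1, 12, 4, 5, 3, 9, 8, 16, 10, 11, 13, 2, 14, 15, 6]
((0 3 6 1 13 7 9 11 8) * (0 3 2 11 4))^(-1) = (0 4 9 7 13 1 6 3 8 11 2) = [4, 6, 0, 8, 9, 5, 3, 13, 11, 7, 10, 2, 12, 1]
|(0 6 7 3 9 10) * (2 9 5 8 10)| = |(0 6 7 3 5 8 10)(2 9)| = 14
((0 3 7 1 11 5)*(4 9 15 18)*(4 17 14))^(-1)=(0 5 11 1 7 3)(4 14 17 18 15 9)=[5, 7, 2, 0, 14, 11, 6, 3, 8, 4, 10, 1, 12, 13, 17, 9, 16, 18, 15]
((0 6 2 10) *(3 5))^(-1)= (0 10 2 6)(3 5)= [10, 1, 6, 5, 4, 3, 0, 7, 8, 9, 2]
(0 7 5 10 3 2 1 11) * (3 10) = [7, 11, 1, 2, 4, 3, 6, 5, 8, 9, 10, 0] = (0 7 5 3 2 1 11)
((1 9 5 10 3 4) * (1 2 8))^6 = [0, 2, 3, 5, 10, 1, 6, 7, 4, 8, 9] = (1 2 3 5)(4 10 9 8)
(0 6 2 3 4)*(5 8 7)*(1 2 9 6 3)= [3, 2, 1, 4, 0, 8, 9, 5, 7, 6]= (0 3 4)(1 2)(5 8 7)(6 9)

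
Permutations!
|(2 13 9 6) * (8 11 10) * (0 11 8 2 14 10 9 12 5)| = 10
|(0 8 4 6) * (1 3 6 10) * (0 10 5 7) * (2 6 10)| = |(0 8 4 5 7)(1 3 10)(2 6)| = 30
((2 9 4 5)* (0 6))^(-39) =[6, 1, 9, 3, 5, 2, 0, 7, 8, 4] =(0 6)(2 9 4 5)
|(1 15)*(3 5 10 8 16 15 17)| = 8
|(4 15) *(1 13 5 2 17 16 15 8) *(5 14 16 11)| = |(1 13 14 16 15 4 8)(2 17 11 5)| = 28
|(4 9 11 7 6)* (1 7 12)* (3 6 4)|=6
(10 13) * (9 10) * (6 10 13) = [0, 1, 2, 3, 4, 5, 10, 7, 8, 13, 6, 11, 12, 9] = (6 10)(9 13)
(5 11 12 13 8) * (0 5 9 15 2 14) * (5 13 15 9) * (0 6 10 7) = (0 13 8 5 11 12 15 2 14 6 10 7) = [13, 1, 14, 3, 4, 11, 10, 0, 5, 9, 7, 12, 15, 8, 6, 2]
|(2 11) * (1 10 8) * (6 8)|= |(1 10 6 8)(2 11)|= 4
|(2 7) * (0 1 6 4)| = |(0 1 6 4)(2 7)| = 4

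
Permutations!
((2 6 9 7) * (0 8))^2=(2 9)(6 7)=[0, 1, 9, 3, 4, 5, 7, 6, 8, 2]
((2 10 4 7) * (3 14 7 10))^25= (2 3 14 7)(4 10)= [0, 1, 3, 14, 10, 5, 6, 2, 8, 9, 4, 11, 12, 13, 7]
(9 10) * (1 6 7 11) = [0, 6, 2, 3, 4, 5, 7, 11, 8, 10, 9, 1] = (1 6 7 11)(9 10)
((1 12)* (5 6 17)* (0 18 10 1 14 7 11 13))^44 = (0 13 11 7 14 12 1 10 18)(5 17 6) = [13, 10, 2, 3, 4, 17, 5, 14, 8, 9, 18, 7, 1, 11, 12, 15, 16, 6, 0]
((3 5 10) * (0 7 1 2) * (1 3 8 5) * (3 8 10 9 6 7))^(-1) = (10)(0 2 1 3)(5 8 7 6 9) = [2, 3, 1, 0, 4, 8, 9, 6, 7, 5, 10]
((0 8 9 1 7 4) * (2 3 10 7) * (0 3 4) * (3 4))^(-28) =(0 2)(1 7)(3 8)(9 10) =[2, 7, 0, 8, 4, 5, 6, 1, 3, 10, 9]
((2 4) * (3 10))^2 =(10) =[0, 1, 2, 3, 4, 5, 6, 7, 8, 9, 10]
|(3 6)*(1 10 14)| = |(1 10 14)(3 6)| = 6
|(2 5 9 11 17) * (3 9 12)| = |(2 5 12 3 9 11 17)| = 7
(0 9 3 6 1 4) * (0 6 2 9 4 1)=(0 4 6)(2 9 3)=[4, 1, 9, 2, 6, 5, 0, 7, 8, 3]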